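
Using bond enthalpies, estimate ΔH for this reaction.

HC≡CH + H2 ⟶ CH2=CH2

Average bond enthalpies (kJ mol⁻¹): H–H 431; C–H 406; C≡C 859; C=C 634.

ΔH ≈ −156 kJ

Bonds broken (reactants):
  C≡C: 1 × 859 = 859
  C–H: 2 × 406 = 812
  H–H: 1 × 431 = 431
  Σ(broken) = 2102 kJ
Bonds formed (products):
  C–H: 4 × 406 = 1624
  C=C: 1 × 634 = 634
  Σ(formed) = 2258 kJ
ΔH = Σ(broken) − Σ(formed) = 2102 − 2258 = −156 kJ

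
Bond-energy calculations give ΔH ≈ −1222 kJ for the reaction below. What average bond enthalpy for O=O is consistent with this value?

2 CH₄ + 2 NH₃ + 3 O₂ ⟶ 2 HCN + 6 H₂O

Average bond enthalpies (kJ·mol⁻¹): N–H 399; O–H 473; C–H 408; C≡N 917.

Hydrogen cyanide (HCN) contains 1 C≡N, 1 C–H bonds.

D(O=O) ≈ 482 kJ/mol

Let D be the O=O bond energy.
Σ(broken) = 8×408 + 6×399 + 3×D = 5658 + 3D
Σ(formed) = 2×917 + 2×408 + 12×473 = 8326
ΔH = Σ(broken) − Σ(formed) = (5658 + 3D) − (8326) = −2668 + 3D
Setting this equal to −1222 kJ gives 3D = 1446, so D = 482 kJ/mol.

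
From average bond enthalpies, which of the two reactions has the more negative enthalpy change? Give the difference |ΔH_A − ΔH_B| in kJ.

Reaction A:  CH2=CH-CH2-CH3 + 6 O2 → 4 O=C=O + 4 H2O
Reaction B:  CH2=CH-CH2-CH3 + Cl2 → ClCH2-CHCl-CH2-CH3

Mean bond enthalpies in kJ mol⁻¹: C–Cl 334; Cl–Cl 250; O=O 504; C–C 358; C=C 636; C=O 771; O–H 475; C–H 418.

Reaction A, by 2108 kJ

Reaction A:
  Bonds broken (reactants):
    C–C: 2 × 358 = 716
    C–H: 8 × 418 = 3344
    C=C: 1 × 636 = 636
    O=O: 6 × 504 = 3024
    Σ(broken) = 7720 kJ
  Bonds formed (products):
    C=O: 8 × 771 = 6168
    O–H: 8 × 475 = 3800
    Σ(formed) = 9968 kJ
  ΔH_A = 7720 − 9968 = −2248 kJ
Reaction B:
  Bonds broken (reactants):
    C–C: 2 × 358 = 716
    C–H: 8 × 418 = 3344
    C=C: 1 × 636 = 636
    Cl–Cl: 1 × 250 = 250
    Σ(broken) = 4946 kJ
  Bonds formed (products):
    C–C: 3 × 358 = 1074
    C–Cl: 2 × 334 = 668
    C–H: 8 × 418 = 3344
    Σ(formed) = 5086 kJ
  ΔH_B = 4946 − 5086 = −140 kJ
ΔH_A − ΔH_B = −2108 kJ, so reaction A has the more negative ΔH; |ΔH_A − ΔH_B| = 2108 kJ.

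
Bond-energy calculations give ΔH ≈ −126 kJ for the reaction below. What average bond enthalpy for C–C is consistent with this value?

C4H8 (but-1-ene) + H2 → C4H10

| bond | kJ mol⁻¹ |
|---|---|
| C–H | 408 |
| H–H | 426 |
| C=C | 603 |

D(C–C) ≈ 339 kJ/mol

Let D be the C–C bond energy.
Σ(broken) = 2×D + 8×408 + 1×603 + 1×426 = 4293 + 2D
Σ(formed) = 3×D + 10×408 = 4080 + 3D
ΔH = Σ(broken) − Σ(formed) = (4293 + 2D) − (4080 + 3D) = +213 − D
Setting this equal to −126 kJ gives D = 339 kJ/mol.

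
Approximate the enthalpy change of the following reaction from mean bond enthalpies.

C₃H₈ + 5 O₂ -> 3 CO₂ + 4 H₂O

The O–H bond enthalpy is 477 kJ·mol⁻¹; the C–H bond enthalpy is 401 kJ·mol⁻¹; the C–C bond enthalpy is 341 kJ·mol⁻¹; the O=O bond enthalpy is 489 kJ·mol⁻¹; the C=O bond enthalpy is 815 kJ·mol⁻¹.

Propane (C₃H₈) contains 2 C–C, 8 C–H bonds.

ΔH ≈ −2371 kJ

Bonds broken (reactants):
  C–C: 2 × 341 = 682
  C–H: 8 × 401 = 3208
  O=O: 5 × 489 = 2445
  Σ(broken) = 6335 kJ
Bonds formed (products):
  C=O: 6 × 815 = 4890
  O–H: 8 × 477 = 3816
  Σ(formed) = 8706 kJ
ΔH = Σ(broken) − Σ(formed) = 6335 − 8706 = −2371 kJ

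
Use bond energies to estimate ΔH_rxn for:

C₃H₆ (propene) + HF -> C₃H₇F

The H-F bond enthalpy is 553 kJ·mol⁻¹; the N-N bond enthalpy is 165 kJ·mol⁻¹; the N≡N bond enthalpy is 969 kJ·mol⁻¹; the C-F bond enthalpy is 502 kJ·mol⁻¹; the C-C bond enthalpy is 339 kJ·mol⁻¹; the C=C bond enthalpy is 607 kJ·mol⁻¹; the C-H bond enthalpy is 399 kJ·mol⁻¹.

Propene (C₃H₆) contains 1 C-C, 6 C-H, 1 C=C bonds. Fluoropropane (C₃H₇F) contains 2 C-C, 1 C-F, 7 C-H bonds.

Bonds broken (reactants):
  C-C: 1 × 339 = 339
  C-H: 6 × 399 = 2394
  C=C: 1 × 607 = 607
  H-F: 1 × 553 = 553
  Σ(broken) = 3893 kJ
Bonds formed (products):
  C-C: 2 × 339 = 678
  C-F: 1 × 502 = 502
  C-H: 7 × 399 = 2793
  Σ(formed) = 3973 kJ
ΔH = Σ(broken) − Σ(formed) = 3893 − 3973 = −80 kJ

ΔH ≈ −80 kJ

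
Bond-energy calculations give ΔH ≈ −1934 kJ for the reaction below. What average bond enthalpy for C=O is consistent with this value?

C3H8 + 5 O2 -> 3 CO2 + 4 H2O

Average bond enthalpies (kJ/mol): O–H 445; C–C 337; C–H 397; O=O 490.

Let D be the C=O bond energy.
Σ(broken) = 2×337 + 8×397 + 5×490 = 6300
Σ(formed) = 6×D + 8×445 = 3560 + 6D
ΔH = Σ(broken) − Σ(formed) = (6300) − (3560 + 6D) = +2740 − 6D
Setting this equal to −1934 kJ gives 6D = 4674, so D = 779 kJ/mol.

D(C=O) ≈ 779 kJ/mol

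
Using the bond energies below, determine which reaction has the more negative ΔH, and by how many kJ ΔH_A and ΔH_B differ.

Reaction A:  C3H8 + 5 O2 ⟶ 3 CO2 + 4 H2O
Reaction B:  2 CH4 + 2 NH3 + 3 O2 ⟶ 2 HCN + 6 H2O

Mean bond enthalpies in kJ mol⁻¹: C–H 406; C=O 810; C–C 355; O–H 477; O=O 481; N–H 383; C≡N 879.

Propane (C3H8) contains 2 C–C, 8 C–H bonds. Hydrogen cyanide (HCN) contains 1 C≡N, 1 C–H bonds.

Reaction A, by 1008 kJ

Reaction A:
  Bonds broken (reactants):
    C–C: 2 × 355 = 710
    C–H: 8 × 406 = 3248
    O=O: 5 × 481 = 2405
    Σ(broken) = 6363 kJ
  Bonds formed (products):
    C=O: 6 × 810 = 4860
    O–H: 8 × 477 = 3816
    Σ(formed) = 8676 kJ
  ΔH_A = 6363 − 8676 = −2313 kJ
Reaction B:
  Bonds broken (reactants):
    C–H: 8 × 406 = 3248
    N–H: 6 × 383 = 2298
    O=O: 3 × 481 = 1443
    Σ(broken) = 6989 kJ
  Bonds formed (products):
    C≡N: 2 × 879 = 1758
    C–H: 2 × 406 = 812
    O–H: 12 × 477 = 5724
    Σ(formed) = 8294 kJ
  ΔH_B = 6989 − 8294 = −1305 kJ
ΔH_A − ΔH_B = −1008 kJ, so reaction A has the more negative ΔH; |ΔH_A − ΔH_B| = 1008 kJ.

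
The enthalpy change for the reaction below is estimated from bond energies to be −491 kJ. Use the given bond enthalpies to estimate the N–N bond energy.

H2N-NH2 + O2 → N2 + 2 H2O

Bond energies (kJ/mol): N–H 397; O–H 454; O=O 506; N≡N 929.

Let D be the N–N bond energy.
Σ(broken) = 4×397 + 1×D + 1×506 = 2094 + D
Σ(formed) = 1×929 + 4×454 = 2745
ΔH = Σ(broken) − Σ(formed) = (2094 + D) − (2745) = −651 + D
Setting this equal to −491 kJ gives D = 160 kJ/mol.

D(N–N) ≈ 160 kJ/mol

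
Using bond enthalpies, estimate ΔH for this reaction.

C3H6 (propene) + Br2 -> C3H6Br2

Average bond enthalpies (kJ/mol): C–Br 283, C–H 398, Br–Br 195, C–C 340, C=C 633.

Bonds broken (reactants):
  Br–Br: 1 × 195 = 195
  C–C: 1 × 340 = 340
  C–H: 6 × 398 = 2388
  C=C: 1 × 633 = 633
  Σ(broken) = 3556 kJ
Bonds formed (products):
  C–Br: 2 × 283 = 566
  C–C: 2 × 340 = 680
  C–H: 6 × 398 = 2388
  Σ(formed) = 3634 kJ
ΔH = Σ(broken) − Σ(formed) = 3556 − 3634 = −78 kJ

ΔH ≈ −78 kJ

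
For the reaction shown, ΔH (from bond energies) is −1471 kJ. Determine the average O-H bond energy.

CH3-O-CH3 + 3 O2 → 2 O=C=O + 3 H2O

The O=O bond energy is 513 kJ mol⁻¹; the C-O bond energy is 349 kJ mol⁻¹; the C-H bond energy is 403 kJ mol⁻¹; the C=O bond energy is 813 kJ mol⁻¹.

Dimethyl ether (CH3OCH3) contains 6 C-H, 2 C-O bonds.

D(O-H) ≈ 479 kJ/mol

Let D be the O-H bond energy.
Σ(broken) = 6×403 + 2×349 + 3×513 = 4655
Σ(formed) = 4×813 + 6×D = 3252 + 6D
ΔH = Σ(broken) − Σ(formed) = (4655) − (3252 + 6D) = +1403 − 6D
Setting this equal to −1471 kJ gives 6D = 2874, so D = 479 kJ/mol.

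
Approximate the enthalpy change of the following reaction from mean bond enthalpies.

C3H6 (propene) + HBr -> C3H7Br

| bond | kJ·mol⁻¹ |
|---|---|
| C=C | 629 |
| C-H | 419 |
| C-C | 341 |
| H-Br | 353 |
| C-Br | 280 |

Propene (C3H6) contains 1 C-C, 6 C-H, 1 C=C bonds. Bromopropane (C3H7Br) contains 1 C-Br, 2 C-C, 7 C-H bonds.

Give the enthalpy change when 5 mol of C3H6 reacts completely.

ΔH = −290 kJ

Bonds broken (reactants):
  C-C: 1 × 341 = 341
  C-H: 6 × 419 = 2514
  C=C: 1 × 629 = 629
  H-Br: 1 × 353 = 353
  Σ(broken) = 3837 kJ
Bonds formed (products):
  C-Br: 1 × 280 = 280
  C-C: 2 × 341 = 682
  C-H: 7 × 419 = 2933
  Σ(formed) = 3895 kJ
ΔH = Σ(broken) − Σ(formed) = 3837 − 3895 = −58 kJ
For 5× the reaction as written: 5 × (−58) = −290 kJ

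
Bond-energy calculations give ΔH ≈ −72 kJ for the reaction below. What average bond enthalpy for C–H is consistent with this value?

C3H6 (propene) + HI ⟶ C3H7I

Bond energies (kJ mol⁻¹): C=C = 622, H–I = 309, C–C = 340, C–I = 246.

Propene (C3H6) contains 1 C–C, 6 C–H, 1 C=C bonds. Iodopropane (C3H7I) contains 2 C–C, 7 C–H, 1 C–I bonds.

D(C–H) ≈ 417 kJ/mol

Let D be the C–H bond energy.
Σ(broken) = 1×340 + 6×D + 1×622 + 1×309 = 1271 + 6D
Σ(formed) = 2×340 + 7×D + 1×246 = 926 + 7D
ΔH = Σ(broken) − Σ(formed) = (1271 + 6D) − (926 + 7D) = +345 − D
Setting this equal to −72 kJ gives D = 417 kJ/mol.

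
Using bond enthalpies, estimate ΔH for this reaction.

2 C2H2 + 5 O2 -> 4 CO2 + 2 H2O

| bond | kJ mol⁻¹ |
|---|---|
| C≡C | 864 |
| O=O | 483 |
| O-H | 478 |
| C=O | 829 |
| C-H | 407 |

ΔH ≈ −2773 kJ

Bonds broken (reactants):
  C≡C: 2 × 864 = 1728
  C-H: 4 × 407 = 1628
  O=O: 5 × 483 = 2415
  Σ(broken) = 5771 kJ
Bonds formed (products):
  C=O: 8 × 829 = 6632
  O-H: 4 × 478 = 1912
  Σ(formed) = 8544 kJ
ΔH = Σ(broken) − Σ(formed) = 5771 − 8544 = −2773 kJ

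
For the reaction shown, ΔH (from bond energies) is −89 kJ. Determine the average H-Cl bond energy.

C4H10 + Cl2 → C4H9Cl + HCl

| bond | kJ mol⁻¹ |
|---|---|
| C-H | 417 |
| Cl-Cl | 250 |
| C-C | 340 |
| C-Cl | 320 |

D(H-Cl) ≈ 436 kJ/mol

Let D be the H-Cl bond energy.
Σ(broken) = 3×340 + 10×417 + 1×250 = 5440
Σ(formed) = 3×340 + 1×320 + 9×417 + 1×D = 5093 + D
ΔH = Σ(broken) − Σ(formed) = (5440) − (5093 + D) = +347 − D
Setting this equal to −89 kJ gives D = 436 kJ/mol.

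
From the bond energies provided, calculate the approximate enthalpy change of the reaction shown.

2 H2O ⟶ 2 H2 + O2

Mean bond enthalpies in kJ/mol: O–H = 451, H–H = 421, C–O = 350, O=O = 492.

Bonds broken (reactants):
  O–H: 4 × 451 = 1804
  Σ(broken) = 1804 kJ
Bonds formed (products):
  H–H: 2 × 421 = 842
  O=O: 1 × 492 = 492
  Σ(formed) = 1334 kJ
ΔH = Σ(broken) − Σ(formed) = 1804 − 1334 = +470 kJ

ΔH ≈ +470 kJ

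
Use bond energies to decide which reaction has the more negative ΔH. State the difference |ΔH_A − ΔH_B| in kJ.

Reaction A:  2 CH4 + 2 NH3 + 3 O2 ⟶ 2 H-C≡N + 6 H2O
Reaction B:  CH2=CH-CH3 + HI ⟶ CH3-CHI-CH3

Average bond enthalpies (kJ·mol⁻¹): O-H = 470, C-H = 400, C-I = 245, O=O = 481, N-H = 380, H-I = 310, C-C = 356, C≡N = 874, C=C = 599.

Reaction A, by 1173 kJ

Reaction A:
  Bonds broken (reactants):
    C-H: 8 × 400 = 3200
    N-H: 6 × 380 = 2280
    O=O: 3 × 481 = 1443
    Σ(broken) = 6923 kJ
  Bonds formed (products):
    C≡N: 2 × 874 = 1748
    C-H: 2 × 400 = 800
    O-H: 12 × 470 = 5640
    Σ(formed) = 8188 kJ
  ΔH_A = 6923 − 8188 = −1265 kJ
Reaction B:
  Bonds broken (reactants):
    C-C: 1 × 356 = 356
    C-H: 6 × 400 = 2400
    C=C: 1 × 599 = 599
    H-I: 1 × 310 = 310
    Σ(broken) = 3665 kJ
  Bonds formed (products):
    C-C: 2 × 356 = 712
    C-H: 7 × 400 = 2800
    C-I: 1 × 245 = 245
    Σ(formed) = 3757 kJ
  ΔH_B = 3665 − 3757 = −92 kJ
ΔH_A − ΔH_B = −1173 kJ, so reaction A has the more negative ΔH; |ΔH_A − ΔH_B| = 1173 kJ.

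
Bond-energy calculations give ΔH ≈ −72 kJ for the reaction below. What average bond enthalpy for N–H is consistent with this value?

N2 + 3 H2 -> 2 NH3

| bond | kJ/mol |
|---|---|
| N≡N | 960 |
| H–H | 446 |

D(N–H) ≈ 395 kJ/mol

Let D be the N–H bond energy.
Σ(broken) = 3×446 + 1×960 = 2298
Σ(formed) = 6×D = 6D
ΔH = Σ(broken) − Σ(formed) = (2298) − (6D) = +2298 − 6D
Setting this equal to −72 kJ gives 6D = 2370, so D = 395 kJ/mol.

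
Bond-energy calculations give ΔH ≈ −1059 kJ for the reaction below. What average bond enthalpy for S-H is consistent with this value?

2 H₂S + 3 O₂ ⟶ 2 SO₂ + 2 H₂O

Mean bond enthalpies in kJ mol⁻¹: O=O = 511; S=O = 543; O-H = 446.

Let D be the S-H bond energy.
Σ(broken) = 3×511 + 4×D = 1533 + 4D
Σ(formed) = 4×446 + 4×543 = 3956
ΔH = Σ(broken) − Σ(formed) = (1533 + 4D) − (3956) = −2423 + 4D
Setting this equal to −1059 kJ gives 4D = 1364, so D = 341 kJ/mol.

D(S-H) ≈ 341 kJ/mol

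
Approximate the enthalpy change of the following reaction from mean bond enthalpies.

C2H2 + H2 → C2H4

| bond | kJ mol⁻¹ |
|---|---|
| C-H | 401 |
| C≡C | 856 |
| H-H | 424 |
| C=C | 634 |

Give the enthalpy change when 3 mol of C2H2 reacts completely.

Bonds broken (reactants):
  C≡C: 1 × 856 = 856
  C-H: 2 × 401 = 802
  H-H: 1 × 424 = 424
  Σ(broken) = 2082 kJ
Bonds formed (products):
  C-H: 4 × 401 = 1604
  C=C: 1 × 634 = 634
  Σ(formed) = 2238 kJ
ΔH = Σ(broken) − Σ(formed) = 2082 − 2238 = −156 kJ
For 3× the reaction as written: 3 × (−156) = −468 kJ

ΔH = −468 kJ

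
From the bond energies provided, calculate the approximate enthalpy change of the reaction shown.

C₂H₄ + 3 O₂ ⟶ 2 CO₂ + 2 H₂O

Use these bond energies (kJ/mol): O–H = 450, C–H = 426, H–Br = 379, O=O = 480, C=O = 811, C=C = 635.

Bonds broken (reactants):
  C–H: 4 × 426 = 1704
  C=C: 1 × 635 = 635
  O=O: 3 × 480 = 1440
  Σ(broken) = 3779 kJ
Bonds formed (products):
  C=O: 4 × 811 = 3244
  O–H: 4 × 450 = 1800
  Σ(formed) = 5044 kJ
ΔH = Σ(broken) − Σ(formed) = 3779 − 5044 = −1265 kJ

ΔH ≈ −1265 kJ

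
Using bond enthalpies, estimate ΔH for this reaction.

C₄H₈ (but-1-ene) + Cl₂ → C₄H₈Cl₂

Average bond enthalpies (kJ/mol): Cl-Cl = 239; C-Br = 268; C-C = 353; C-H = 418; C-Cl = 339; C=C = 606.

ΔH ≈ −186 kJ

Bonds broken (reactants):
  C-C: 2 × 353 = 706
  C-H: 8 × 418 = 3344
  C=C: 1 × 606 = 606
  Cl-Cl: 1 × 239 = 239
  Σ(broken) = 4895 kJ
Bonds formed (products):
  C-C: 3 × 353 = 1059
  C-Cl: 2 × 339 = 678
  C-H: 8 × 418 = 3344
  Σ(formed) = 5081 kJ
ΔH = Σ(broken) − Σ(formed) = 4895 − 5081 = −186 kJ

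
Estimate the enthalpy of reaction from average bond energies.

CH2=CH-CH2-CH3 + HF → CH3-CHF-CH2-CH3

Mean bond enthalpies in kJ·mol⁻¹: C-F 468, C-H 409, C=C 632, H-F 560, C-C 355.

Bonds broken (reactants):
  C-C: 2 × 355 = 710
  C-H: 8 × 409 = 3272
  C=C: 1 × 632 = 632
  H-F: 1 × 560 = 560
  Σ(broken) = 5174 kJ
Bonds formed (products):
  C-C: 3 × 355 = 1065
  C-F: 1 × 468 = 468
  C-H: 9 × 409 = 3681
  Σ(formed) = 5214 kJ
ΔH = Σ(broken) − Σ(formed) = 5174 − 5214 = −40 kJ

ΔH ≈ −40 kJ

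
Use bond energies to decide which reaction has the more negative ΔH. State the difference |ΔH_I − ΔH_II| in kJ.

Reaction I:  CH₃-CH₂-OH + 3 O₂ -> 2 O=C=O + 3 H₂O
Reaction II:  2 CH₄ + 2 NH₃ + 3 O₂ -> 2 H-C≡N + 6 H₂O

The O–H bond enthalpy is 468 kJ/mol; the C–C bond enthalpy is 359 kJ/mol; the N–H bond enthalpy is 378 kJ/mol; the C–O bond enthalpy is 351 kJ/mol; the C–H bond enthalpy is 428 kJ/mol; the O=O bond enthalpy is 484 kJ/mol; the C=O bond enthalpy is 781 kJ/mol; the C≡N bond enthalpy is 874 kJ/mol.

Reaction I, by 86 kJ

Reaction I:
  Bonds broken (reactants):
    C–C: 1 × 359 = 359
    C–H: 5 × 428 = 2140
    C–O: 1 × 351 = 351
    O–H: 1 × 468 = 468
    O=O: 3 × 484 = 1452
    Σ(broken) = 4770 kJ
  Bonds formed (products):
    C=O: 4 × 781 = 3124
    O–H: 6 × 468 = 2808
    Σ(formed) = 5932 kJ
  ΔH_I = 4770 − 5932 = −1162 kJ
Reaction II:
  Bonds broken (reactants):
    C–H: 8 × 428 = 3424
    N–H: 6 × 378 = 2268
    O=O: 3 × 484 = 1452
    Σ(broken) = 7144 kJ
  Bonds formed (products):
    C≡N: 2 × 874 = 1748
    C–H: 2 × 428 = 856
    O–H: 12 × 468 = 5616
    Σ(formed) = 8220 kJ
  ΔH_II = 7144 − 8220 = −1076 kJ
ΔH_I − ΔH_II = −86 kJ, so reaction I has the more negative ΔH; |ΔH_I − ΔH_II| = 86 kJ.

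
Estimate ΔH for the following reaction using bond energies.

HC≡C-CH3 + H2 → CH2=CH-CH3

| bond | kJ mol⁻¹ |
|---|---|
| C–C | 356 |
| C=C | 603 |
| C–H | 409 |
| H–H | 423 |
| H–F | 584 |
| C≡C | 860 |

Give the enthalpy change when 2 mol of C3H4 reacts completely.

Bonds broken (reactants):
  C≡C: 1 × 860 = 860
  C–C: 1 × 356 = 356
  C–H: 4 × 409 = 1636
  H–H: 1 × 423 = 423
  Σ(broken) = 3275 kJ
Bonds formed (products):
  C–C: 1 × 356 = 356
  C–H: 6 × 409 = 2454
  C=C: 1 × 603 = 603
  Σ(formed) = 3413 kJ
ΔH = Σ(broken) − Σ(formed) = 3275 − 3413 = −138 kJ
For 2× the reaction as written: 2 × (−138) = −276 kJ

ΔH = −276 kJ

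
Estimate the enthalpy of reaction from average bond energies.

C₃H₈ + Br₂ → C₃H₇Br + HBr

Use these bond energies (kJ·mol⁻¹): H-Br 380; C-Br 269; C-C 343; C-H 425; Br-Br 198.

ΔH ≈ −26 kJ

Bonds broken (reactants):
  Br-Br: 1 × 198 = 198
  C-C: 2 × 343 = 686
  C-H: 8 × 425 = 3400
  Σ(broken) = 4284 kJ
Bonds formed (products):
  C-Br: 1 × 269 = 269
  C-C: 2 × 343 = 686
  C-H: 7 × 425 = 2975
  H-Br: 1 × 380 = 380
  Σ(formed) = 4310 kJ
ΔH = Σ(broken) − Σ(formed) = 4284 − 4310 = −26 kJ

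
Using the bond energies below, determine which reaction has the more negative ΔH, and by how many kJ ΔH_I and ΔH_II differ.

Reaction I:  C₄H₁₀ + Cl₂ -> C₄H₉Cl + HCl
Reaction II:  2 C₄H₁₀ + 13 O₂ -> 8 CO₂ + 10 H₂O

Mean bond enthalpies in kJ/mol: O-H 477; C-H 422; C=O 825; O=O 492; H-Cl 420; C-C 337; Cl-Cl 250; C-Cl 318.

Reaction I:
  Bonds broken (reactants):
    C-C: 3 × 337 = 1011
    C-H: 10 × 422 = 4220
    Cl-Cl: 1 × 250 = 250
    Σ(broken) = 5481 kJ
  Bonds formed (products):
    C-C: 3 × 337 = 1011
    C-Cl: 1 × 318 = 318
    C-H: 9 × 422 = 3798
    H-Cl: 1 × 420 = 420
    Σ(formed) = 5547 kJ
  ΔH_I = 5481 − 5547 = −66 kJ
Reaction II:
  Bonds broken (reactants):
    C-C: 6 × 337 = 2022
    C-H: 20 × 422 = 8440
    O=O: 13 × 492 = 6396
    Σ(broken) = 16858 kJ
  Bonds formed (products):
    C=O: 16 × 825 = 13200
    O-H: 20 × 477 = 9540
    Σ(formed) = 22740 kJ
  ΔH_II = 16858 − 22740 = −5882 kJ
ΔH_I − ΔH_II = +5816 kJ, so reaction II has the more negative ΔH; |ΔH_I − ΔH_II| = 5816 kJ.

Reaction II, by 5816 kJ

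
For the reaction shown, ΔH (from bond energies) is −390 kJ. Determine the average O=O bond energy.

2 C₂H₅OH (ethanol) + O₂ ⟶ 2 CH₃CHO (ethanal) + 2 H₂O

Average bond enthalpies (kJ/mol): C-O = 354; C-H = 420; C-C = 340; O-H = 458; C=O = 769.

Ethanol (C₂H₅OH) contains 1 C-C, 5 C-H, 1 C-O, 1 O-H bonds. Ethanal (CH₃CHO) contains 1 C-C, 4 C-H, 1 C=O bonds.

Let D be the O=O bond energy.
Σ(broken) = 2×340 + 10×420 + 2×354 + 2×458 + 1×D = 6504 + D
Σ(formed) = 2×340 + 8×420 + 2×769 + 4×458 = 7410
ΔH = Σ(broken) − Σ(formed) = (6504 + D) − (7410) = −906 + D
Setting this equal to −390 kJ gives D = 516 kJ/mol.

D(O=O) ≈ 516 kJ/mol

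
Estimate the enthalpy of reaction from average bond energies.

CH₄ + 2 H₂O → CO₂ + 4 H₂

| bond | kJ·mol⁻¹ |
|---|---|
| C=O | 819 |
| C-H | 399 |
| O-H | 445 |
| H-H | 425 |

ΔH ≈ +38 kJ

Bonds broken (reactants):
  C-H: 4 × 399 = 1596
  O-H: 4 × 445 = 1780
  Σ(broken) = 3376 kJ
Bonds formed (products):
  C=O: 2 × 819 = 1638
  H-H: 4 × 425 = 1700
  Σ(formed) = 3338 kJ
ΔH = Σ(broken) − Σ(formed) = 3376 − 3338 = +38 kJ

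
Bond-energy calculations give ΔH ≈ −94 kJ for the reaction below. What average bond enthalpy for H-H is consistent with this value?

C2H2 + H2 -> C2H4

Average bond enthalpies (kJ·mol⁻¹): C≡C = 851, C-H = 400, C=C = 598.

D(H-H) ≈ 453 kJ/mol

Let D be the H-H bond energy.
Σ(broken) = 1×851 + 2×400 + 1×D = 1651 + D
Σ(formed) = 4×400 + 1×598 = 2198
ΔH = Σ(broken) − Σ(formed) = (1651 + D) − (2198) = −547 + D
Setting this equal to −94 kJ gives D = 453 kJ/mol.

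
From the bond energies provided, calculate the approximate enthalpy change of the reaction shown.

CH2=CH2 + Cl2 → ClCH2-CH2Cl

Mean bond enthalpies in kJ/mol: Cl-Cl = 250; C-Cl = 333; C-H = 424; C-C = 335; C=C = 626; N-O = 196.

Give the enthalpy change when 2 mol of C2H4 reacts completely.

ΔH = −250 kJ

Bonds broken (reactants):
  C-H: 4 × 424 = 1696
  C=C: 1 × 626 = 626
  Cl-Cl: 1 × 250 = 250
  Σ(broken) = 2572 kJ
Bonds formed (products):
  C-C: 1 × 335 = 335
  C-Cl: 2 × 333 = 666
  C-H: 4 × 424 = 1696
  Σ(formed) = 2697 kJ
ΔH = Σ(broken) − Σ(formed) = 2572 − 2697 = −125 kJ
For 2× the reaction as written: 2 × (−125) = −250 kJ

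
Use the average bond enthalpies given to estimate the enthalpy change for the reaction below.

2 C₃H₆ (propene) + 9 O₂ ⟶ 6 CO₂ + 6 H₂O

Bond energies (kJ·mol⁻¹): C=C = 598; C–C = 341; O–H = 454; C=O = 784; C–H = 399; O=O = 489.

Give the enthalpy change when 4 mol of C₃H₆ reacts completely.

Bonds broken (reactants):
  C–C: 2 × 341 = 682
  C–H: 12 × 399 = 4788
  C=C: 2 × 598 = 1196
  O=O: 9 × 489 = 4401
  Σ(broken) = 11067 kJ
Bonds formed (products):
  C=O: 12 × 784 = 9408
  O–H: 12 × 454 = 5448
  Σ(formed) = 14856 kJ
ΔH = Σ(broken) − Σ(formed) = 11067 − 14856 = −3789 kJ
For 2× the reaction as written: 2 × (−3789) = −7578 kJ

ΔH = −7578 kJ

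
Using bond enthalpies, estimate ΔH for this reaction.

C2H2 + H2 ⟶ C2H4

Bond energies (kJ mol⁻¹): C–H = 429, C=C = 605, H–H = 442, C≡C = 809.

Bonds broken (reactants):
  C≡C: 1 × 809 = 809
  C–H: 2 × 429 = 858
  H–H: 1 × 442 = 442
  Σ(broken) = 2109 kJ
Bonds formed (products):
  C–H: 4 × 429 = 1716
  C=C: 1 × 605 = 605
  Σ(formed) = 2321 kJ
ΔH = Σ(broken) − Σ(formed) = 2109 − 2321 = −212 kJ

ΔH ≈ −212 kJ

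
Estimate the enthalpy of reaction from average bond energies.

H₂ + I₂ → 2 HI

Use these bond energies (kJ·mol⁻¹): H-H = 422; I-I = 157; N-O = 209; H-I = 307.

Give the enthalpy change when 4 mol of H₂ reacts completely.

Bonds broken (reactants):
  H-H: 1 × 422 = 422
  I-I: 1 × 157 = 157
  Σ(broken) = 579 kJ
Bonds formed (products):
  H-I: 2 × 307 = 614
  Σ(formed) = 614 kJ
ΔH = Σ(broken) − Σ(formed) = 579 − 614 = −35 kJ
For 4× the reaction as written: 4 × (−35) = −140 kJ

ΔH = −140 kJ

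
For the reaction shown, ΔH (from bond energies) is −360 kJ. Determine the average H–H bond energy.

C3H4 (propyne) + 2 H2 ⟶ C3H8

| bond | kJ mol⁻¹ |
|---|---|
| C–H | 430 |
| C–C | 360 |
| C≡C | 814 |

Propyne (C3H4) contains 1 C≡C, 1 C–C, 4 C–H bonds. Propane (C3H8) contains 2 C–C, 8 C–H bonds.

Let D be the H–H bond energy.
Σ(broken) = 1×814 + 1×360 + 4×430 + 2×D = 2894 + 2D
Σ(formed) = 2×360 + 8×430 = 4160
ΔH = Σ(broken) − Σ(formed) = (2894 + 2D) − (4160) = −1266 + 2D
Setting this equal to −360 kJ gives 2D = 906, so D = 453 kJ/mol.

D(H–H) ≈ 453 kJ/mol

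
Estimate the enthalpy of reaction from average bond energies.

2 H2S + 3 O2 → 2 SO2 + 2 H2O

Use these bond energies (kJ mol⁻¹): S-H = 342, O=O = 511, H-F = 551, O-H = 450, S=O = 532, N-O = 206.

ΔH ≈ −1027 kJ

Bonds broken (reactants):
  O=O: 3 × 511 = 1533
  S-H: 4 × 342 = 1368
  Σ(broken) = 2901 kJ
Bonds formed (products):
  O-H: 4 × 450 = 1800
  S=O: 4 × 532 = 2128
  Σ(formed) = 3928 kJ
ΔH = Σ(broken) − Σ(formed) = 2901 − 3928 = −1027 kJ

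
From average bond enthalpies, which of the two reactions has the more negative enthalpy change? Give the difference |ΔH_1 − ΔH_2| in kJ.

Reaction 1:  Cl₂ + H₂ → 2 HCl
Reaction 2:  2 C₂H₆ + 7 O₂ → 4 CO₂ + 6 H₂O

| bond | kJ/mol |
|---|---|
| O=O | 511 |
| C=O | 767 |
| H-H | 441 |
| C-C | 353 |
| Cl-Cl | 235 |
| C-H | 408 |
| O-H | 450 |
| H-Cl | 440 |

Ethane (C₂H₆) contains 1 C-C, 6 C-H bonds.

Reaction 1:
  Bonds broken (reactants):
    Cl-Cl: 1 × 235 = 235
    H-H: 1 × 441 = 441
    Σ(broken) = 676 kJ
  Bonds formed (products):
    H-Cl: 2 × 440 = 880
    Σ(formed) = 880 kJ
  ΔH_1 = 676 − 880 = −204 kJ
Reaction 2:
  Bonds broken (reactants):
    C-C: 2 × 353 = 706
    C-H: 12 × 408 = 4896
    O=O: 7 × 511 = 3577
    Σ(broken) = 9179 kJ
  Bonds formed (products):
    C=O: 8 × 767 = 6136
    O-H: 12 × 450 = 5400
    Σ(formed) = 11536 kJ
  ΔH_2 = 9179 − 11536 = −2357 kJ
ΔH_1 − ΔH_2 = +2153 kJ, so reaction 2 has the more negative ΔH; |ΔH_1 − ΔH_2| = 2153 kJ.

Reaction 2, by 2153 kJ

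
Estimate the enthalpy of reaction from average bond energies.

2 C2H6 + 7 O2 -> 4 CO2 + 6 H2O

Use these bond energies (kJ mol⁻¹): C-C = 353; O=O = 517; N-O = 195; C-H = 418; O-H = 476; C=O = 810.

Bonds broken (reactants):
  C-C: 2 × 353 = 706
  C-H: 12 × 418 = 5016
  O=O: 7 × 517 = 3619
  Σ(broken) = 9341 kJ
Bonds formed (products):
  C=O: 8 × 810 = 6480
  O-H: 12 × 476 = 5712
  Σ(formed) = 12192 kJ
ΔH = Σ(broken) − Σ(formed) = 9341 − 12192 = −2851 kJ

ΔH ≈ −2851 kJ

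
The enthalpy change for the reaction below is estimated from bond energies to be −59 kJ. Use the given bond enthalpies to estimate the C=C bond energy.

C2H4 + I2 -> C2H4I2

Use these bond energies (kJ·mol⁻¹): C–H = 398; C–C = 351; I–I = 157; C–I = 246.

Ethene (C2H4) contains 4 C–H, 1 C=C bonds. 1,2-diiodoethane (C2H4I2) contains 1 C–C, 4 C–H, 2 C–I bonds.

D(C=C) ≈ 627 kJ/mol

Let D be the C=C bond energy.
Σ(broken) = 4×398 + 1×D + 1×157 = 1749 + D
Σ(formed) = 1×351 + 4×398 + 2×246 = 2435
ΔH = Σ(broken) − Σ(formed) = (1749 + D) − (2435) = −686 + D
Setting this equal to −59 kJ gives D = 627 kJ/mol.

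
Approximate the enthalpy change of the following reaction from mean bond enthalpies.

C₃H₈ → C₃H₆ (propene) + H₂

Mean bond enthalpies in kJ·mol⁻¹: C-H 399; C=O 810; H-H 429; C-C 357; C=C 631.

Bonds broken (reactants):
  C-C: 2 × 357 = 714
  C-H: 8 × 399 = 3192
  Σ(broken) = 3906 kJ
Bonds formed (products):
  C-C: 1 × 357 = 357
  C-H: 6 × 399 = 2394
  C=C: 1 × 631 = 631
  H-H: 1 × 429 = 429
  Σ(formed) = 3811 kJ
ΔH = Σ(broken) − Σ(formed) = 3906 − 3811 = +95 kJ

ΔH ≈ +95 kJ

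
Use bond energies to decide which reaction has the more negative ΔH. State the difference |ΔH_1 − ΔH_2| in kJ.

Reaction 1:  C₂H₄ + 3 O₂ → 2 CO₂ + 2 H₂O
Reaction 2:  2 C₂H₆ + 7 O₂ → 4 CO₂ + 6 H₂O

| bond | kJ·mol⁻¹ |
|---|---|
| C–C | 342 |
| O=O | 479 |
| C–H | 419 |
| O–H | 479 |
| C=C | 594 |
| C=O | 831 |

Reaction 1:
  Bonds broken (reactants):
    C–H: 4 × 419 = 1676
    C=C: 1 × 594 = 594
    O=O: 3 × 479 = 1437
    Σ(broken) = 3707 kJ
  Bonds formed (products):
    C=O: 4 × 831 = 3324
    O–H: 4 × 479 = 1916
    Σ(formed) = 5240 kJ
  ΔH_1 = 3707 − 5240 = −1533 kJ
Reaction 2:
  Bonds broken (reactants):
    C–C: 2 × 342 = 684
    C–H: 12 × 419 = 5028
    O=O: 7 × 479 = 3353
    Σ(broken) = 9065 kJ
  Bonds formed (products):
    C=O: 8 × 831 = 6648
    O–H: 12 × 479 = 5748
    Σ(formed) = 12396 kJ
  ΔH_2 = 9065 − 12396 = −3331 kJ
ΔH_1 − ΔH_2 = +1798 kJ, so reaction 2 has the more negative ΔH; |ΔH_1 − ΔH_2| = 1798 kJ.

Reaction 2, by 1798 kJ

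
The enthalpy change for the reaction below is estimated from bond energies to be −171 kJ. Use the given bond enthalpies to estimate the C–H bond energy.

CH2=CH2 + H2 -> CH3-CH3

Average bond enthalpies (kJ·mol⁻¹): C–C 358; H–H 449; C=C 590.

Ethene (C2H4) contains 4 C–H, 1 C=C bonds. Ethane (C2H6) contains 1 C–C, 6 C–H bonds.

D(C–H) ≈ 426 kJ/mol

Let D be the C–H bond energy.
Σ(broken) = 4×D + 1×590 + 1×449 = 1039 + 4D
Σ(formed) = 1×358 + 6×D = 358 + 6D
ΔH = Σ(broken) − Σ(formed) = (1039 + 4D) − (358 + 6D) = +681 − 2D
Setting this equal to −171 kJ gives 2D = 852, so D = 426 kJ/mol.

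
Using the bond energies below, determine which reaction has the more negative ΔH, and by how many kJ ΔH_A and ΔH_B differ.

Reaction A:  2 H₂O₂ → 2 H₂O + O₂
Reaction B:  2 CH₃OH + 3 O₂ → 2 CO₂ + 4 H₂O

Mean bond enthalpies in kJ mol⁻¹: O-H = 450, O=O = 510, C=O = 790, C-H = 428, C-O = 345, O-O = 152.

Reaction A:
  Bonds broken (reactants):
    O-H: 4 × 450 = 1800
    O-O: 2 × 152 = 304
    Σ(broken) = 2104 kJ
  Bonds formed (products):
    O-H: 4 × 450 = 1800
    O=O: 1 × 510 = 510
    Σ(formed) = 2310 kJ
  ΔH_A = 2104 − 2310 = −206 kJ
Reaction B:
  Bonds broken (reactants):
    C-H: 6 × 428 = 2568
    C-O: 2 × 345 = 690
    O-H: 2 × 450 = 900
    O=O: 3 × 510 = 1530
    Σ(broken) = 5688 kJ
  Bonds formed (products):
    C=O: 4 × 790 = 3160
    O-H: 8 × 450 = 3600
    Σ(formed) = 6760 kJ
  ΔH_B = 5688 − 6760 = −1072 kJ
ΔH_A − ΔH_B = +866 kJ, so reaction B has the more negative ΔH; |ΔH_A − ΔH_B| = 866 kJ.

Reaction B, by 866 kJ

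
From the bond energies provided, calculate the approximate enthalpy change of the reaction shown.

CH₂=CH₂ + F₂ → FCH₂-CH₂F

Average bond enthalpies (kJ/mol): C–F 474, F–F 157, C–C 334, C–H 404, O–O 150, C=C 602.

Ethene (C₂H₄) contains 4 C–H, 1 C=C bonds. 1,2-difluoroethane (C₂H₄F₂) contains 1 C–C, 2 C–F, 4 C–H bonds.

ΔH ≈ −523 kJ

Bonds broken (reactants):
  C–H: 4 × 404 = 1616
  C=C: 1 × 602 = 602
  F–F: 1 × 157 = 157
  Σ(broken) = 2375 kJ
Bonds formed (products):
  C–C: 1 × 334 = 334
  C–F: 2 × 474 = 948
  C–H: 4 × 404 = 1616
  Σ(formed) = 2898 kJ
ΔH = Σ(broken) − Σ(formed) = 2375 − 2898 = −523 kJ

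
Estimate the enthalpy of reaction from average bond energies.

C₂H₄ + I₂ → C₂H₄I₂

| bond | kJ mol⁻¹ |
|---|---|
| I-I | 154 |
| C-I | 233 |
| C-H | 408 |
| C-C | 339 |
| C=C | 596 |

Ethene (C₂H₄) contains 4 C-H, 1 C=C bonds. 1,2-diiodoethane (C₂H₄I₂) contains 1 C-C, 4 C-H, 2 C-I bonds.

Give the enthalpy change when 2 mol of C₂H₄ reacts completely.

Bonds broken (reactants):
  C-H: 4 × 408 = 1632
  C=C: 1 × 596 = 596
  I-I: 1 × 154 = 154
  Σ(broken) = 2382 kJ
Bonds formed (products):
  C-C: 1 × 339 = 339
  C-H: 4 × 408 = 1632
  C-I: 2 × 233 = 466
  Σ(formed) = 2437 kJ
ΔH = Σ(broken) − Σ(formed) = 2382 − 2437 = −55 kJ
For 2× the reaction as written: 2 × (−55) = −110 kJ

ΔH = −110 kJ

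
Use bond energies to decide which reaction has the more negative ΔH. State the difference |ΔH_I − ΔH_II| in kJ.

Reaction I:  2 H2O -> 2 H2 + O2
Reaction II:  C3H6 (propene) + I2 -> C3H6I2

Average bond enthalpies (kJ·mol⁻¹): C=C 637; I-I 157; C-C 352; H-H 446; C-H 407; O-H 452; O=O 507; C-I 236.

Reaction II, by 439 kJ

Reaction I:
  Bonds broken (reactants):
    O-H: 4 × 452 = 1808
    Σ(broken) = 1808 kJ
  Bonds formed (products):
    H-H: 2 × 446 = 892
    O=O: 1 × 507 = 507
    Σ(formed) = 1399 kJ
  ΔH_I = 1808 − 1399 = +409 kJ
Reaction II:
  Bonds broken (reactants):
    C-C: 1 × 352 = 352
    C-H: 6 × 407 = 2442
    C=C: 1 × 637 = 637
    I-I: 1 × 157 = 157
    Σ(broken) = 3588 kJ
  Bonds formed (products):
    C-C: 2 × 352 = 704
    C-H: 6 × 407 = 2442
    C-I: 2 × 236 = 472
    Σ(formed) = 3618 kJ
  ΔH_II = 3588 − 3618 = −30 kJ
ΔH_I − ΔH_II = +439 kJ, so reaction II has the more negative ΔH; |ΔH_I − ΔH_II| = 439 kJ.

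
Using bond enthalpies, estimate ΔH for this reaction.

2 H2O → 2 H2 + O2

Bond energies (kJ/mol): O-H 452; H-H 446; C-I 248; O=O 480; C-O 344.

ΔH ≈ +436 kJ

Bonds broken (reactants):
  O-H: 4 × 452 = 1808
  Σ(broken) = 1808 kJ
Bonds formed (products):
  H-H: 2 × 446 = 892
  O=O: 1 × 480 = 480
  Σ(formed) = 1372 kJ
ΔH = Σ(broken) − Σ(formed) = 1808 − 1372 = +436 kJ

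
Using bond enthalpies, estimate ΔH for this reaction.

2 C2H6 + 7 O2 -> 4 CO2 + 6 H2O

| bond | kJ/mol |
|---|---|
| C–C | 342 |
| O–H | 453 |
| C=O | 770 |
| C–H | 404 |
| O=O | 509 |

Bonds broken (reactants):
  C–C: 2 × 342 = 684
  C–H: 12 × 404 = 4848
  O=O: 7 × 509 = 3563
  Σ(broken) = 9095 kJ
Bonds formed (products):
  C=O: 8 × 770 = 6160
  O–H: 12 × 453 = 5436
  Σ(formed) = 11596 kJ
ΔH = Σ(broken) − Σ(formed) = 9095 − 11596 = −2501 kJ

ΔH ≈ −2501 kJ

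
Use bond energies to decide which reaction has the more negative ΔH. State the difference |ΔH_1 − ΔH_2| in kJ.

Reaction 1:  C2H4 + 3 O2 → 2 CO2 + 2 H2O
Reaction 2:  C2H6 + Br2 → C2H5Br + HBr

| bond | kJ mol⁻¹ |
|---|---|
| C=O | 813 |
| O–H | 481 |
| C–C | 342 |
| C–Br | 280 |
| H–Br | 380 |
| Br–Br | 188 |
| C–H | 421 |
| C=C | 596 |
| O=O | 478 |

Reaction 1, by 1411 kJ

Reaction 1:
  Bonds broken (reactants):
    C–H: 4 × 421 = 1684
    C=C: 1 × 596 = 596
    O=O: 3 × 478 = 1434
    Σ(broken) = 3714 kJ
  Bonds formed (products):
    C=O: 4 × 813 = 3252
    O–H: 4 × 481 = 1924
    Σ(formed) = 5176 kJ
  ΔH_1 = 3714 − 5176 = −1462 kJ
Reaction 2:
  Bonds broken (reactants):
    Br–Br: 1 × 188 = 188
    C–C: 1 × 342 = 342
    C–H: 6 × 421 = 2526
    Σ(broken) = 3056 kJ
  Bonds formed (products):
    C–Br: 1 × 280 = 280
    C–C: 1 × 342 = 342
    C–H: 5 × 421 = 2105
    H–Br: 1 × 380 = 380
    Σ(formed) = 3107 kJ
  ΔH_2 = 3056 − 3107 = −51 kJ
ΔH_1 − ΔH_2 = −1411 kJ, so reaction 1 has the more negative ΔH; |ΔH_1 − ΔH_2| = 1411 kJ.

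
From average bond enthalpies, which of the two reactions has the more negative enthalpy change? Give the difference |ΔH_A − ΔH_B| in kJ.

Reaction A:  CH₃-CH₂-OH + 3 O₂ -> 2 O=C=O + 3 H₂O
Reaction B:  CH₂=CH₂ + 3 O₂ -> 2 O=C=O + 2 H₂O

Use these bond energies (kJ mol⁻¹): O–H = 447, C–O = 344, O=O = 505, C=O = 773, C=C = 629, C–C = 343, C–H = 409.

Reaction B, by 20 kJ

Reaction A:
  Bonds broken (reactants):
    C–C: 1 × 343 = 343
    C–H: 5 × 409 = 2045
    C–O: 1 × 344 = 344
    O–H: 1 × 447 = 447
    O=O: 3 × 505 = 1515
    Σ(broken) = 4694 kJ
  Bonds formed (products):
    C=O: 4 × 773 = 3092
    O–H: 6 × 447 = 2682
    Σ(formed) = 5774 kJ
  ΔH_A = 4694 − 5774 = −1080 kJ
Reaction B:
  Bonds broken (reactants):
    C–H: 4 × 409 = 1636
    C=C: 1 × 629 = 629
    O=O: 3 × 505 = 1515
    Σ(broken) = 3780 kJ
  Bonds formed (products):
    C=O: 4 × 773 = 3092
    O–H: 4 × 447 = 1788
    Σ(formed) = 4880 kJ
  ΔH_B = 3780 − 4880 = −1100 kJ
ΔH_A − ΔH_B = +20 kJ, so reaction B has the more negative ΔH; |ΔH_A − ΔH_B| = 20 kJ.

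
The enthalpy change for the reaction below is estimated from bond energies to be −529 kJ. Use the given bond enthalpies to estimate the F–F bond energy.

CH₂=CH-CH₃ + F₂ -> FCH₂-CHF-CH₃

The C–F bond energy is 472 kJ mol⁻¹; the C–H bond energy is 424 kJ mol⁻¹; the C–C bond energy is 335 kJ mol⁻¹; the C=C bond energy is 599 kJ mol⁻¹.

D(F–F) ≈ 151 kJ/mol

Let D be the F–F bond energy.
Σ(broken) = 1×335 + 6×424 + 1×599 + 1×D = 3478 + D
Σ(formed) = 2×335 + 2×472 + 6×424 = 4158
ΔH = Σ(broken) − Σ(formed) = (3478 + D) − (4158) = −680 + D
Setting this equal to −529 kJ gives D = 151 kJ/mol.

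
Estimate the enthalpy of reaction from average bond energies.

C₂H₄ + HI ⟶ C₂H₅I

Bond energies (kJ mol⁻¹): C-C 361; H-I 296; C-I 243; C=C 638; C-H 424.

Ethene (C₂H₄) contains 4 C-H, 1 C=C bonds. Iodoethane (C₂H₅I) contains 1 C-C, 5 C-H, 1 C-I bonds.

ΔH ≈ −94 kJ

Bonds broken (reactants):
  C-H: 4 × 424 = 1696
  C=C: 1 × 638 = 638
  H-I: 1 × 296 = 296
  Σ(broken) = 2630 kJ
Bonds formed (products):
  C-C: 1 × 361 = 361
  C-H: 5 × 424 = 2120
  C-I: 1 × 243 = 243
  Σ(formed) = 2724 kJ
ΔH = Σ(broken) − Σ(formed) = 2630 − 2724 = −94 kJ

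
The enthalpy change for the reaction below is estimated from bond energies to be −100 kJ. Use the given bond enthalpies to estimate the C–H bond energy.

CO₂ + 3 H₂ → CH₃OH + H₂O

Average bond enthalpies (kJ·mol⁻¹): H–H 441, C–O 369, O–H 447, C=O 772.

D(C–H) ≈ 419 kJ/mol

Let D be the C–H bond energy.
Σ(broken) = 2×772 + 3×441 = 2867
Σ(formed) = 3×D + 1×369 + 3×447 = 1710 + 3D
ΔH = Σ(broken) − Σ(formed) = (2867) − (1710 + 3D) = +1157 − 3D
Setting this equal to −100 kJ gives 3D = 1257, so D = 419 kJ/mol.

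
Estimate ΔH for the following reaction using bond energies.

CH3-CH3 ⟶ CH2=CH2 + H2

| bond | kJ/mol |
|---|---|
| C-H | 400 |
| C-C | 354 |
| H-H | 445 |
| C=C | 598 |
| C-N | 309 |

Bonds broken (reactants):
  C-C: 1 × 354 = 354
  C-H: 6 × 400 = 2400
  Σ(broken) = 2754 kJ
Bonds formed (products):
  C-H: 4 × 400 = 1600
  C=C: 1 × 598 = 598
  H-H: 1 × 445 = 445
  Σ(formed) = 2643 kJ
ΔH = Σ(broken) − Σ(formed) = 2754 − 2643 = +111 kJ

ΔH ≈ +111 kJ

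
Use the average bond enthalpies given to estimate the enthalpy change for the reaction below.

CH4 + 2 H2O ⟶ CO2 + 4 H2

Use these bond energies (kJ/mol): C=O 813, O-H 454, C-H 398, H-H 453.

ΔH ≈ −30 kJ

Bonds broken (reactants):
  C-H: 4 × 398 = 1592
  O-H: 4 × 454 = 1816
  Σ(broken) = 3408 kJ
Bonds formed (products):
  C=O: 2 × 813 = 1626
  H-H: 4 × 453 = 1812
  Σ(formed) = 3438 kJ
ΔH = Σ(broken) − Σ(formed) = 3408 − 3438 = −30 kJ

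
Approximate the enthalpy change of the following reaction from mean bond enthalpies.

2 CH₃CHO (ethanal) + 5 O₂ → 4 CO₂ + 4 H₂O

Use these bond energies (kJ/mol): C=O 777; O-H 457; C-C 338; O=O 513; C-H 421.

ΔH ≈ −1709 kJ

Bonds broken (reactants):
  C-C: 2 × 338 = 676
  C-H: 8 × 421 = 3368
  C=O: 2 × 777 = 1554
  O=O: 5 × 513 = 2565
  Σ(broken) = 8163 kJ
Bonds formed (products):
  C=O: 8 × 777 = 6216
  O-H: 8 × 457 = 3656
  Σ(formed) = 9872 kJ
ΔH = Σ(broken) − Σ(formed) = 8163 − 9872 = −1709 kJ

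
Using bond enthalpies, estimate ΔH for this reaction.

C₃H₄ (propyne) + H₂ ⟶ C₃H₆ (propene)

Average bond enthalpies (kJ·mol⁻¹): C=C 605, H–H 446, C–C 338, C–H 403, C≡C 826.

ΔH ≈ −139 kJ

Bonds broken (reactants):
  C≡C: 1 × 826 = 826
  C–C: 1 × 338 = 338
  C–H: 4 × 403 = 1612
  H–H: 1 × 446 = 446
  Σ(broken) = 3222 kJ
Bonds formed (products):
  C–C: 1 × 338 = 338
  C–H: 6 × 403 = 2418
  C=C: 1 × 605 = 605
  Σ(formed) = 3361 kJ
ΔH = Σ(broken) − Σ(formed) = 3222 − 3361 = −139 kJ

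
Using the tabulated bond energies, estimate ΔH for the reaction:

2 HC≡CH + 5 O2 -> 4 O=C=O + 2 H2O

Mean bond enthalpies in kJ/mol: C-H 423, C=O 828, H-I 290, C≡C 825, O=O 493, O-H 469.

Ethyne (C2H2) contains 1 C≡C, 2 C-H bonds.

Bonds broken (reactants):
  C≡C: 2 × 825 = 1650
  C-H: 4 × 423 = 1692
  O=O: 5 × 493 = 2465
  Σ(broken) = 5807 kJ
Bonds formed (products):
  C=O: 8 × 828 = 6624
  O-H: 4 × 469 = 1876
  Σ(formed) = 8500 kJ
ΔH = Σ(broken) − Σ(formed) = 5807 − 8500 = −2693 kJ

ΔH ≈ −2693 kJ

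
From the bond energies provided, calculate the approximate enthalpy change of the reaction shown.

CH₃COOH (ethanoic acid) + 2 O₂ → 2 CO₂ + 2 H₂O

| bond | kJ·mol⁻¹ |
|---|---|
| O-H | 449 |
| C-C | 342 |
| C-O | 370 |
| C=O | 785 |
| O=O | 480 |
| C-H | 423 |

ΔH ≈ −761 kJ

Bonds broken (reactants):
  C-C: 1 × 342 = 342
  C-H: 3 × 423 = 1269
  C-O: 1 × 370 = 370
  C=O: 1 × 785 = 785
  O-H: 1 × 449 = 449
  O=O: 2 × 480 = 960
  Σ(broken) = 4175 kJ
Bonds formed (products):
  C=O: 4 × 785 = 3140
  O-H: 4 × 449 = 1796
  Σ(formed) = 4936 kJ
ΔH = Σ(broken) − Σ(formed) = 4175 − 4936 = −761 kJ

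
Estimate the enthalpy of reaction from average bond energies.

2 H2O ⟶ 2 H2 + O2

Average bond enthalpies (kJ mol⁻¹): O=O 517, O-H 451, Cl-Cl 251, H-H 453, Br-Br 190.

ΔH ≈ +381 kJ

Bonds broken (reactants):
  O-H: 4 × 451 = 1804
  Σ(broken) = 1804 kJ
Bonds formed (products):
  H-H: 2 × 453 = 906
  O=O: 1 × 517 = 517
  Σ(formed) = 1423 kJ
ΔH = Σ(broken) − Σ(formed) = 1804 − 1423 = +381 kJ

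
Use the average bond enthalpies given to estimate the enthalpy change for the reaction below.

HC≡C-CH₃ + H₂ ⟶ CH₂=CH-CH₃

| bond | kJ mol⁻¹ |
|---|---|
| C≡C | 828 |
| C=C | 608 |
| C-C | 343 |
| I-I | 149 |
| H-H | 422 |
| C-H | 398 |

Bonds broken (reactants):
  C≡C: 1 × 828 = 828
  C-C: 1 × 343 = 343
  C-H: 4 × 398 = 1592
  H-H: 1 × 422 = 422
  Σ(broken) = 3185 kJ
Bonds formed (products):
  C-C: 1 × 343 = 343
  C-H: 6 × 398 = 2388
  C=C: 1 × 608 = 608
  Σ(formed) = 3339 kJ
ΔH = Σ(broken) − Σ(formed) = 3185 − 3339 = −154 kJ

ΔH ≈ −154 kJ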